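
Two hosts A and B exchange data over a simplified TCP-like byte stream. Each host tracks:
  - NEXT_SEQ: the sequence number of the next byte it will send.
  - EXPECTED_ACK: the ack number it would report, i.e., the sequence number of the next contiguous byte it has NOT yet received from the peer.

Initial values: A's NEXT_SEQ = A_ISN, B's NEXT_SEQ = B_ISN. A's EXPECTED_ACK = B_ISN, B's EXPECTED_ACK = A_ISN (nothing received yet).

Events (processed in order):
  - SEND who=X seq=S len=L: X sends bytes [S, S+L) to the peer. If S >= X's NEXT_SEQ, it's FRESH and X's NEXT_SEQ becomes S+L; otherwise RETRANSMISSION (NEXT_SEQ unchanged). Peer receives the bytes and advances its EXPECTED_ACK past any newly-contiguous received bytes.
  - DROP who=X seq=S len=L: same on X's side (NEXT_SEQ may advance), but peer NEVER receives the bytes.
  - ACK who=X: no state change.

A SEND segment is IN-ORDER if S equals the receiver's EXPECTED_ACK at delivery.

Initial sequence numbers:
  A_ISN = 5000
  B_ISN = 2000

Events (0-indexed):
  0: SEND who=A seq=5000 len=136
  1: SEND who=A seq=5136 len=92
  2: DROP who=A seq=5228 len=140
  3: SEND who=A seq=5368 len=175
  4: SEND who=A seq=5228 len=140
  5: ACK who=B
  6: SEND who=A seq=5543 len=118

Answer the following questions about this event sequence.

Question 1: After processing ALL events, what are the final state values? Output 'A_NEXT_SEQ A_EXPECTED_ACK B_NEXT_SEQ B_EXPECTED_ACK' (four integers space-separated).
After event 0: A_seq=5136 A_ack=2000 B_seq=2000 B_ack=5136
After event 1: A_seq=5228 A_ack=2000 B_seq=2000 B_ack=5228
After event 2: A_seq=5368 A_ack=2000 B_seq=2000 B_ack=5228
After event 3: A_seq=5543 A_ack=2000 B_seq=2000 B_ack=5228
After event 4: A_seq=5543 A_ack=2000 B_seq=2000 B_ack=5543
After event 5: A_seq=5543 A_ack=2000 B_seq=2000 B_ack=5543
After event 6: A_seq=5661 A_ack=2000 B_seq=2000 B_ack=5661

Answer: 5661 2000 2000 5661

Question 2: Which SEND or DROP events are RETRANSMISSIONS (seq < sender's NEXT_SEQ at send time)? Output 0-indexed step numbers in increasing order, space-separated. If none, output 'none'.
Step 0: SEND seq=5000 -> fresh
Step 1: SEND seq=5136 -> fresh
Step 2: DROP seq=5228 -> fresh
Step 3: SEND seq=5368 -> fresh
Step 4: SEND seq=5228 -> retransmit
Step 6: SEND seq=5543 -> fresh

Answer: 4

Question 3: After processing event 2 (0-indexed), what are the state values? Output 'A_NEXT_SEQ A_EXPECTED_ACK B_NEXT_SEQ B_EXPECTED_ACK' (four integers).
After event 0: A_seq=5136 A_ack=2000 B_seq=2000 B_ack=5136
After event 1: A_seq=5228 A_ack=2000 B_seq=2000 B_ack=5228
After event 2: A_seq=5368 A_ack=2000 B_seq=2000 B_ack=5228

5368 2000 2000 5228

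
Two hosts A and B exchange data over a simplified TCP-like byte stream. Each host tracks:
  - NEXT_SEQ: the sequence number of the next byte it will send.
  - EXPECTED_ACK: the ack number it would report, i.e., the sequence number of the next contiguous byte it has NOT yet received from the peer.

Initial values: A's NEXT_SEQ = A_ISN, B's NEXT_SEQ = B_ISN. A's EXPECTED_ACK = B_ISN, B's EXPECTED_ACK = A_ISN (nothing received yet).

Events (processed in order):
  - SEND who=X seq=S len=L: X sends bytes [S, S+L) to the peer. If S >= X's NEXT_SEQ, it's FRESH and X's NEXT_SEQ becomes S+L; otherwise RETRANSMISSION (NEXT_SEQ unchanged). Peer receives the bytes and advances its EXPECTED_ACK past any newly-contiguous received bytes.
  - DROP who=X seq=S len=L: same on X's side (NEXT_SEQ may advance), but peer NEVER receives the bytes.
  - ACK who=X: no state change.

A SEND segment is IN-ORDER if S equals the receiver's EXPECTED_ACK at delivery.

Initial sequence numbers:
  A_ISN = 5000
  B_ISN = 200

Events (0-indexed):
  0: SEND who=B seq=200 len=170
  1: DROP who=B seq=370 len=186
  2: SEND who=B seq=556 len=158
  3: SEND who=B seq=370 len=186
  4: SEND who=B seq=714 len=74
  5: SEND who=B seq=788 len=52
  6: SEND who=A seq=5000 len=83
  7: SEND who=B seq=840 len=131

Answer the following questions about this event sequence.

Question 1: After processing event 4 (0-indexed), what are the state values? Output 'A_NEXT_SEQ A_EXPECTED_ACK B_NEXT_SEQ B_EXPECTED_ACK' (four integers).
After event 0: A_seq=5000 A_ack=370 B_seq=370 B_ack=5000
After event 1: A_seq=5000 A_ack=370 B_seq=556 B_ack=5000
After event 2: A_seq=5000 A_ack=370 B_seq=714 B_ack=5000
After event 3: A_seq=5000 A_ack=714 B_seq=714 B_ack=5000
After event 4: A_seq=5000 A_ack=788 B_seq=788 B_ack=5000

5000 788 788 5000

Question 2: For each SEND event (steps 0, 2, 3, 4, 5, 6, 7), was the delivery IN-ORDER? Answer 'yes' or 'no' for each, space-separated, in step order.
Answer: yes no yes yes yes yes yes

Derivation:
Step 0: SEND seq=200 -> in-order
Step 2: SEND seq=556 -> out-of-order
Step 3: SEND seq=370 -> in-order
Step 4: SEND seq=714 -> in-order
Step 5: SEND seq=788 -> in-order
Step 6: SEND seq=5000 -> in-order
Step 7: SEND seq=840 -> in-order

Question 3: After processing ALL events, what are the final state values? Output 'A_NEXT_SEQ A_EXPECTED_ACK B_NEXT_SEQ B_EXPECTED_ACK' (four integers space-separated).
After event 0: A_seq=5000 A_ack=370 B_seq=370 B_ack=5000
After event 1: A_seq=5000 A_ack=370 B_seq=556 B_ack=5000
After event 2: A_seq=5000 A_ack=370 B_seq=714 B_ack=5000
After event 3: A_seq=5000 A_ack=714 B_seq=714 B_ack=5000
After event 4: A_seq=5000 A_ack=788 B_seq=788 B_ack=5000
After event 5: A_seq=5000 A_ack=840 B_seq=840 B_ack=5000
After event 6: A_seq=5083 A_ack=840 B_seq=840 B_ack=5083
After event 7: A_seq=5083 A_ack=971 B_seq=971 B_ack=5083

Answer: 5083 971 971 5083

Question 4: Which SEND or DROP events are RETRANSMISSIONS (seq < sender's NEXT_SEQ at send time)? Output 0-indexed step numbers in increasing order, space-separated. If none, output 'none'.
Answer: 3

Derivation:
Step 0: SEND seq=200 -> fresh
Step 1: DROP seq=370 -> fresh
Step 2: SEND seq=556 -> fresh
Step 3: SEND seq=370 -> retransmit
Step 4: SEND seq=714 -> fresh
Step 5: SEND seq=788 -> fresh
Step 6: SEND seq=5000 -> fresh
Step 7: SEND seq=840 -> fresh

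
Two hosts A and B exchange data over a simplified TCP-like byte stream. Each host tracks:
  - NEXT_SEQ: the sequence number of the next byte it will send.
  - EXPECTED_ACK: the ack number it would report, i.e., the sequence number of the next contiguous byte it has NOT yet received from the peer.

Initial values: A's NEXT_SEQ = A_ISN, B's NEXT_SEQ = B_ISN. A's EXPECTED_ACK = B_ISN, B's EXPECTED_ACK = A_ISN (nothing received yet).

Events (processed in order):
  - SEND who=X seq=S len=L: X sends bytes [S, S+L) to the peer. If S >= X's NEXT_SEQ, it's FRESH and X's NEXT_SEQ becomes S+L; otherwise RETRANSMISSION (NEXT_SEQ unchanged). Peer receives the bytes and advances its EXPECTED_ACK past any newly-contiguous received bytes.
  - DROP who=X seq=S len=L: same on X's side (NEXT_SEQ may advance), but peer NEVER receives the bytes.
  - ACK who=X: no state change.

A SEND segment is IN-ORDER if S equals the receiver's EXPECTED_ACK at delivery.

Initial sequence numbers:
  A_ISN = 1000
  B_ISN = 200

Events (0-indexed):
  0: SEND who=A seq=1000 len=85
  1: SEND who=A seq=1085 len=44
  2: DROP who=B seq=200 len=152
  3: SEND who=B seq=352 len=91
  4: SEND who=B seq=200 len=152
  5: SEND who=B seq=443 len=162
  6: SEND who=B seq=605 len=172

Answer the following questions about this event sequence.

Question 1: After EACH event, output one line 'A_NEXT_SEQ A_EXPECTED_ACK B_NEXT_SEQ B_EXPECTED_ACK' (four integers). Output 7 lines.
1085 200 200 1085
1129 200 200 1129
1129 200 352 1129
1129 200 443 1129
1129 443 443 1129
1129 605 605 1129
1129 777 777 1129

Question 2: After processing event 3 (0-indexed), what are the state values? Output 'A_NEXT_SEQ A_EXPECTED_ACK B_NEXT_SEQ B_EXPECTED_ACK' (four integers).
After event 0: A_seq=1085 A_ack=200 B_seq=200 B_ack=1085
After event 1: A_seq=1129 A_ack=200 B_seq=200 B_ack=1129
After event 2: A_seq=1129 A_ack=200 B_seq=352 B_ack=1129
After event 3: A_seq=1129 A_ack=200 B_seq=443 B_ack=1129

1129 200 443 1129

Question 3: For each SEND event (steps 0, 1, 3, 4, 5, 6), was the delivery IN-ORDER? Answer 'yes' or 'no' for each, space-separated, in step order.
Answer: yes yes no yes yes yes

Derivation:
Step 0: SEND seq=1000 -> in-order
Step 1: SEND seq=1085 -> in-order
Step 3: SEND seq=352 -> out-of-order
Step 4: SEND seq=200 -> in-order
Step 5: SEND seq=443 -> in-order
Step 6: SEND seq=605 -> in-order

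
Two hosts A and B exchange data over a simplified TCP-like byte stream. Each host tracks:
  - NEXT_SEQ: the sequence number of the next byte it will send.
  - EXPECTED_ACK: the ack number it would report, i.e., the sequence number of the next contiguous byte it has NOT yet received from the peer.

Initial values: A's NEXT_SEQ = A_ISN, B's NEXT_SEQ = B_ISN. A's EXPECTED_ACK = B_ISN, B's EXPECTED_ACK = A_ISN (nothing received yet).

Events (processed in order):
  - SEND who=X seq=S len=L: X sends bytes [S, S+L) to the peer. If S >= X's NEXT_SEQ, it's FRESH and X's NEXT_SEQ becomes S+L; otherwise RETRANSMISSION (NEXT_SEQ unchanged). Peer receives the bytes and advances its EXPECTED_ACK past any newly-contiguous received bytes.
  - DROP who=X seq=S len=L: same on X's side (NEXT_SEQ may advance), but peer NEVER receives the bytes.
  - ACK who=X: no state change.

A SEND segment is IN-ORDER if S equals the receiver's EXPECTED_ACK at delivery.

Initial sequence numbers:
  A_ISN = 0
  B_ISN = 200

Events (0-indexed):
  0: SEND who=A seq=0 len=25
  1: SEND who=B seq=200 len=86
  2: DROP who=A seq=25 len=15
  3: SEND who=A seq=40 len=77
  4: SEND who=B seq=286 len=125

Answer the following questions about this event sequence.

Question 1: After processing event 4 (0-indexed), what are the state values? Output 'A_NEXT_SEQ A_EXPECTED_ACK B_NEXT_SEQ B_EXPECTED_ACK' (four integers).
After event 0: A_seq=25 A_ack=200 B_seq=200 B_ack=25
After event 1: A_seq=25 A_ack=286 B_seq=286 B_ack=25
After event 2: A_seq=40 A_ack=286 B_seq=286 B_ack=25
After event 3: A_seq=117 A_ack=286 B_seq=286 B_ack=25
After event 4: A_seq=117 A_ack=411 B_seq=411 B_ack=25

117 411 411 25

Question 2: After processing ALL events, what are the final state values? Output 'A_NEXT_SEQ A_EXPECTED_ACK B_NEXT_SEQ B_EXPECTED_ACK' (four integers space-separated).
Answer: 117 411 411 25

Derivation:
After event 0: A_seq=25 A_ack=200 B_seq=200 B_ack=25
After event 1: A_seq=25 A_ack=286 B_seq=286 B_ack=25
After event 2: A_seq=40 A_ack=286 B_seq=286 B_ack=25
After event 3: A_seq=117 A_ack=286 B_seq=286 B_ack=25
After event 4: A_seq=117 A_ack=411 B_seq=411 B_ack=25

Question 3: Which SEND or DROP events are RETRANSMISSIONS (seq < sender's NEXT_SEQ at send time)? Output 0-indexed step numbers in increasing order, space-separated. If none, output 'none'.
Step 0: SEND seq=0 -> fresh
Step 1: SEND seq=200 -> fresh
Step 2: DROP seq=25 -> fresh
Step 3: SEND seq=40 -> fresh
Step 4: SEND seq=286 -> fresh

Answer: none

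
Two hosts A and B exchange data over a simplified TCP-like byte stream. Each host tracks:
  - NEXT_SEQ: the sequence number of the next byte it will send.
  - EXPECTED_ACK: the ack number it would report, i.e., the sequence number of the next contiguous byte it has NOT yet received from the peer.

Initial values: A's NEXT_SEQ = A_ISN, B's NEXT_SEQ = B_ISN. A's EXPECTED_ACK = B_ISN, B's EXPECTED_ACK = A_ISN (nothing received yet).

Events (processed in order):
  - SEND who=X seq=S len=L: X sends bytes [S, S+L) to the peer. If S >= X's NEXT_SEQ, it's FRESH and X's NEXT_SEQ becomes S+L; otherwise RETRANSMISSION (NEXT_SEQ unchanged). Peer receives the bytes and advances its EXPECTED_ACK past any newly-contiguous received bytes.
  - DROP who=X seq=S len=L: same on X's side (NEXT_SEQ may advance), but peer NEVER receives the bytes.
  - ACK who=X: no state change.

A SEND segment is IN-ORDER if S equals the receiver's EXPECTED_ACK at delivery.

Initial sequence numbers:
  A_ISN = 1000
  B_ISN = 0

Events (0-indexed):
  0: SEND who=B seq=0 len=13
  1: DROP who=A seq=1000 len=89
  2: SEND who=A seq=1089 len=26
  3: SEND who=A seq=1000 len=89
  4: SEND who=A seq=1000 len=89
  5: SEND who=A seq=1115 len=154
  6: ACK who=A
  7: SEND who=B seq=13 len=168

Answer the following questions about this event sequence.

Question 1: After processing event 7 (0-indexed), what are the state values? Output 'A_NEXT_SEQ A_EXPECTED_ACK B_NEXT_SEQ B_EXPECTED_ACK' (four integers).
After event 0: A_seq=1000 A_ack=13 B_seq=13 B_ack=1000
After event 1: A_seq=1089 A_ack=13 B_seq=13 B_ack=1000
After event 2: A_seq=1115 A_ack=13 B_seq=13 B_ack=1000
After event 3: A_seq=1115 A_ack=13 B_seq=13 B_ack=1115
After event 4: A_seq=1115 A_ack=13 B_seq=13 B_ack=1115
After event 5: A_seq=1269 A_ack=13 B_seq=13 B_ack=1269
After event 6: A_seq=1269 A_ack=13 B_seq=13 B_ack=1269
After event 7: A_seq=1269 A_ack=181 B_seq=181 B_ack=1269

1269 181 181 1269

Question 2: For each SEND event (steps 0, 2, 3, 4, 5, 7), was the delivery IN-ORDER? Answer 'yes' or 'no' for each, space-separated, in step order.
Answer: yes no yes no yes yes

Derivation:
Step 0: SEND seq=0 -> in-order
Step 2: SEND seq=1089 -> out-of-order
Step 3: SEND seq=1000 -> in-order
Step 4: SEND seq=1000 -> out-of-order
Step 5: SEND seq=1115 -> in-order
Step 7: SEND seq=13 -> in-order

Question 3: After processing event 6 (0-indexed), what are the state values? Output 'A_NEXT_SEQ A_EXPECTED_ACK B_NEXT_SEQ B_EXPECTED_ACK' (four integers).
After event 0: A_seq=1000 A_ack=13 B_seq=13 B_ack=1000
After event 1: A_seq=1089 A_ack=13 B_seq=13 B_ack=1000
After event 2: A_seq=1115 A_ack=13 B_seq=13 B_ack=1000
After event 3: A_seq=1115 A_ack=13 B_seq=13 B_ack=1115
After event 4: A_seq=1115 A_ack=13 B_seq=13 B_ack=1115
After event 5: A_seq=1269 A_ack=13 B_seq=13 B_ack=1269
After event 6: A_seq=1269 A_ack=13 B_seq=13 B_ack=1269

1269 13 13 1269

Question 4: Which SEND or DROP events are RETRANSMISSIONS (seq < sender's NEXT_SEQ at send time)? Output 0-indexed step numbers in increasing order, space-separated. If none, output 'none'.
Answer: 3 4

Derivation:
Step 0: SEND seq=0 -> fresh
Step 1: DROP seq=1000 -> fresh
Step 2: SEND seq=1089 -> fresh
Step 3: SEND seq=1000 -> retransmit
Step 4: SEND seq=1000 -> retransmit
Step 5: SEND seq=1115 -> fresh
Step 7: SEND seq=13 -> fresh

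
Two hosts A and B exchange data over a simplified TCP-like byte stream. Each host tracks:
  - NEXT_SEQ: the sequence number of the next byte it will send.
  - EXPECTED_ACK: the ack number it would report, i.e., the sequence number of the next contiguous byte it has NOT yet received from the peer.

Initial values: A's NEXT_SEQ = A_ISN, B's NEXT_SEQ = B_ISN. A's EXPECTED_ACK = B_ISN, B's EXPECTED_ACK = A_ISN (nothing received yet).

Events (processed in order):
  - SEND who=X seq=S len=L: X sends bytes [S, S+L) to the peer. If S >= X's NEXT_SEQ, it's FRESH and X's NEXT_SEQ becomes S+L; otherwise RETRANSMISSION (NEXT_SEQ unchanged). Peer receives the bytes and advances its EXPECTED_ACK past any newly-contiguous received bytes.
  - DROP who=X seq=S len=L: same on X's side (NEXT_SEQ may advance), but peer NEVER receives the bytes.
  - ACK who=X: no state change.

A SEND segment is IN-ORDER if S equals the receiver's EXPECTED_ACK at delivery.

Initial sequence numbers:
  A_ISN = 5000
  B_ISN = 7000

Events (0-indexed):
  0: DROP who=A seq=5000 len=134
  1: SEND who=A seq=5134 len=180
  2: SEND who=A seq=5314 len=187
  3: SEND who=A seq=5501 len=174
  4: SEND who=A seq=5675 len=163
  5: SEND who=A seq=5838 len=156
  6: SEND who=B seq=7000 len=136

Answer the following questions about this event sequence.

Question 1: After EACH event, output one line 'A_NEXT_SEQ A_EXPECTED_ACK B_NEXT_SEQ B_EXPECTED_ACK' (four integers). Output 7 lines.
5134 7000 7000 5000
5314 7000 7000 5000
5501 7000 7000 5000
5675 7000 7000 5000
5838 7000 7000 5000
5994 7000 7000 5000
5994 7136 7136 5000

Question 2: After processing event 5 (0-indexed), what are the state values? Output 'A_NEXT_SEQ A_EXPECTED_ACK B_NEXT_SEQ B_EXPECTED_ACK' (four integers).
After event 0: A_seq=5134 A_ack=7000 B_seq=7000 B_ack=5000
After event 1: A_seq=5314 A_ack=7000 B_seq=7000 B_ack=5000
After event 2: A_seq=5501 A_ack=7000 B_seq=7000 B_ack=5000
After event 3: A_seq=5675 A_ack=7000 B_seq=7000 B_ack=5000
After event 4: A_seq=5838 A_ack=7000 B_seq=7000 B_ack=5000
After event 5: A_seq=5994 A_ack=7000 B_seq=7000 B_ack=5000

5994 7000 7000 5000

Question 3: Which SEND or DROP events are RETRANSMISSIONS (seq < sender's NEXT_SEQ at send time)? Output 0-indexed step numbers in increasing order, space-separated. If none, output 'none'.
Answer: none

Derivation:
Step 0: DROP seq=5000 -> fresh
Step 1: SEND seq=5134 -> fresh
Step 2: SEND seq=5314 -> fresh
Step 3: SEND seq=5501 -> fresh
Step 4: SEND seq=5675 -> fresh
Step 5: SEND seq=5838 -> fresh
Step 6: SEND seq=7000 -> fresh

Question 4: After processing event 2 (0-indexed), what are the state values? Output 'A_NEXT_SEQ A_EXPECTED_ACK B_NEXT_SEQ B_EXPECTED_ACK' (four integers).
After event 0: A_seq=5134 A_ack=7000 B_seq=7000 B_ack=5000
After event 1: A_seq=5314 A_ack=7000 B_seq=7000 B_ack=5000
After event 2: A_seq=5501 A_ack=7000 B_seq=7000 B_ack=5000

5501 7000 7000 5000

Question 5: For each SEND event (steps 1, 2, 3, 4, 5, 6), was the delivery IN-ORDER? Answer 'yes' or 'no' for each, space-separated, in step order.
Step 1: SEND seq=5134 -> out-of-order
Step 2: SEND seq=5314 -> out-of-order
Step 3: SEND seq=5501 -> out-of-order
Step 4: SEND seq=5675 -> out-of-order
Step 5: SEND seq=5838 -> out-of-order
Step 6: SEND seq=7000 -> in-order

Answer: no no no no no yes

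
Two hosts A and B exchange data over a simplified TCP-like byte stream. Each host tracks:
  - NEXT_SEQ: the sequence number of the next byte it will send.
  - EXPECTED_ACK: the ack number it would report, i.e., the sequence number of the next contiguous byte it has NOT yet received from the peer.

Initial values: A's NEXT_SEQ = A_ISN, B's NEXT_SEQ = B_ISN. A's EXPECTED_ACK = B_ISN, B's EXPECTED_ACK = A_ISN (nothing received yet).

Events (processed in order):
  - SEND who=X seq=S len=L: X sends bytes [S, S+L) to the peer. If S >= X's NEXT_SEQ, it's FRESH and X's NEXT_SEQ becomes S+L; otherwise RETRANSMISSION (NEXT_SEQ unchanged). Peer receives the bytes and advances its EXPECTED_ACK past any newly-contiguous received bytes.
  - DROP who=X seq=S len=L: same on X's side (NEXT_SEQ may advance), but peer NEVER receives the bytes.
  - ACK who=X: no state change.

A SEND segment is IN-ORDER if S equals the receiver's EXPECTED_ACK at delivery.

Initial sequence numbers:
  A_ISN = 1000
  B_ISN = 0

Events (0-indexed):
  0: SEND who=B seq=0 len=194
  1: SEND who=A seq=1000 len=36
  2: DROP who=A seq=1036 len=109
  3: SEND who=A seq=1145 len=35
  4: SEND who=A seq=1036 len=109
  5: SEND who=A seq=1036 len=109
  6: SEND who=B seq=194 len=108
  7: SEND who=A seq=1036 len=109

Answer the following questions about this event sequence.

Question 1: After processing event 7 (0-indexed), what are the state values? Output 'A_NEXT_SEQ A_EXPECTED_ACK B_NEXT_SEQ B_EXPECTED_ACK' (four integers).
After event 0: A_seq=1000 A_ack=194 B_seq=194 B_ack=1000
After event 1: A_seq=1036 A_ack=194 B_seq=194 B_ack=1036
After event 2: A_seq=1145 A_ack=194 B_seq=194 B_ack=1036
After event 3: A_seq=1180 A_ack=194 B_seq=194 B_ack=1036
After event 4: A_seq=1180 A_ack=194 B_seq=194 B_ack=1180
After event 5: A_seq=1180 A_ack=194 B_seq=194 B_ack=1180
After event 6: A_seq=1180 A_ack=302 B_seq=302 B_ack=1180
After event 7: A_seq=1180 A_ack=302 B_seq=302 B_ack=1180

1180 302 302 1180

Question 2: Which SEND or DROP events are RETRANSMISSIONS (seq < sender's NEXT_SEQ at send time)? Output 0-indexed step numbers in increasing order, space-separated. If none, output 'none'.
Answer: 4 5 7

Derivation:
Step 0: SEND seq=0 -> fresh
Step 1: SEND seq=1000 -> fresh
Step 2: DROP seq=1036 -> fresh
Step 3: SEND seq=1145 -> fresh
Step 4: SEND seq=1036 -> retransmit
Step 5: SEND seq=1036 -> retransmit
Step 6: SEND seq=194 -> fresh
Step 7: SEND seq=1036 -> retransmit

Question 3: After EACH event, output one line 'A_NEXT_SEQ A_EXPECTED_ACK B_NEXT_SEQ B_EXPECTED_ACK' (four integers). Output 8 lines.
1000 194 194 1000
1036 194 194 1036
1145 194 194 1036
1180 194 194 1036
1180 194 194 1180
1180 194 194 1180
1180 302 302 1180
1180 302 302 1180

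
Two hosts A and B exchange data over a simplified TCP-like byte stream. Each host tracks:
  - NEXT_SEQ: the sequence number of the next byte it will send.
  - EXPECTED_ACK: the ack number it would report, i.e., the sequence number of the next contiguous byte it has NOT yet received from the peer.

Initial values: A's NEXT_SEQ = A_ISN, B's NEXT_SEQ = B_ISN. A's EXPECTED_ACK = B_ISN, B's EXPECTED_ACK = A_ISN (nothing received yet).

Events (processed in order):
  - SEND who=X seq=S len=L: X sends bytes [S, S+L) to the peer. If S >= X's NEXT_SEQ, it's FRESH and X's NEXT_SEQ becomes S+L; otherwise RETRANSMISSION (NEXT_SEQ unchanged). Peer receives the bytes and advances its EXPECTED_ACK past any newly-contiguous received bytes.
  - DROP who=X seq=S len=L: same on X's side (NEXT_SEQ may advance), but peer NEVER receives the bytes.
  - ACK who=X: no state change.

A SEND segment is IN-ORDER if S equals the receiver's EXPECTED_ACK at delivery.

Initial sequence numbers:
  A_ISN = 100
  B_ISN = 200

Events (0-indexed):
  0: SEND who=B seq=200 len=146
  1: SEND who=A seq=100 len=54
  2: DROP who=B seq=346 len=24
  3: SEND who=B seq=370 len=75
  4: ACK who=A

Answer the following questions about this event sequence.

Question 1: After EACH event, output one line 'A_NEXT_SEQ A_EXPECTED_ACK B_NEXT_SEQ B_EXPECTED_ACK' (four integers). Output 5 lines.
100 346 346 100
154 346 346 154
154 346 370 154
154 346 445 154
154 346 445 154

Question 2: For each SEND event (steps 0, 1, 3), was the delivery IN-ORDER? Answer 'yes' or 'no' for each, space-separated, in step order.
Answer: yes yes no

Derivation:
Step 0: SEND seq=200 -> in-order
Step 1: SEND seq=100 -> in-order
Step 3: SEND seq=370 -> out-of-order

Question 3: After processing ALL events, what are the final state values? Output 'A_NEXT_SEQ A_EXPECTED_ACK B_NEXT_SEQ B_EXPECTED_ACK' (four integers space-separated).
Answer: 154 346 445 154

Derivation:
After event 0: A_seq=100 A_ack=346 B_seq=346 B_ack=100
After event 1: A_seq=154 A_ack=346 B_seq=346 B_ack=154
After event 2: A_seq=154 A_ack=346 B_seq=370 B_ack=154
After event 3: A_seq=154 A_ack=346 B_seq=445 B_ack=154
After event 4: A_seq=154 A_ack=346 B_seq=445 B_ack=154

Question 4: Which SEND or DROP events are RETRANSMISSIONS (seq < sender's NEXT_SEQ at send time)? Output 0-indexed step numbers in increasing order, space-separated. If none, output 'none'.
Step 0: SEND seq=200 -> fresh
Step 1: SEND seq=100 -> fresh
Step 2: DROP seq=346 -> fresh
Step 3: SEND seq=370 -> fresh

Answer: none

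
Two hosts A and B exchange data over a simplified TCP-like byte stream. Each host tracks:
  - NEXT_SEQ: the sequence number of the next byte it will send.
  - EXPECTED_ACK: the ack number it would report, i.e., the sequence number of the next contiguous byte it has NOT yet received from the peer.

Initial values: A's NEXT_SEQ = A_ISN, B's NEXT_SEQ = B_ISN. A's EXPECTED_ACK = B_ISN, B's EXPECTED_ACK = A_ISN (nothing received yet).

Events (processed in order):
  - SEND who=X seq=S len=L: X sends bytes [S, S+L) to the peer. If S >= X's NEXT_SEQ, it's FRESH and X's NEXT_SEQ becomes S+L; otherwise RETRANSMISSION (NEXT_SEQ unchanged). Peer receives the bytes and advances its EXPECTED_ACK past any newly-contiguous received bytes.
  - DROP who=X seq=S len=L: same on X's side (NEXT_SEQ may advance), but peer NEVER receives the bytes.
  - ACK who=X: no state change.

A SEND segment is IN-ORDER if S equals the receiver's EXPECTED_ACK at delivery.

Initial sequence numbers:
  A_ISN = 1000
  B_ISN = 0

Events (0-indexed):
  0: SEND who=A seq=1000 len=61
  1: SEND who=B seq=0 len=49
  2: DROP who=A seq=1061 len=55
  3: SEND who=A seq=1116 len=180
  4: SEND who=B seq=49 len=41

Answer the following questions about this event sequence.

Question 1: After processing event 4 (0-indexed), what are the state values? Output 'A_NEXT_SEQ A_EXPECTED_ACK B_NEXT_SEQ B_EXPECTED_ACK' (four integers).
After event 0: A_seq=1061 A_ack=0 B_seq=0 B_ack=1061
After event 1: A_seq=1061 A_ack=49 B_seq=49 B_ack=1061
After event 2: A_seq=1116 A_ack=49 B_seq=49 B_ack=1061
After event 3: A_seq=1296 A_ack=49 B_seq=49 B_ack=1061
After event 4: A_seq=1296 A_ack=90 B_seq=90 B_ack=1061

1296 90 90 1061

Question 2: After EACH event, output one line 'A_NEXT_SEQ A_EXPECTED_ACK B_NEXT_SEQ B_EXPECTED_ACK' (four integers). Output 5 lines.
1061 0 0 1061
1061 49 49 1061
1116 49 49 1061
1296 49 49 1061
1296 90 90 1061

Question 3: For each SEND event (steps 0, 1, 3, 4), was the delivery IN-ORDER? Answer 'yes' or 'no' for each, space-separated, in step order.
Answer: yes yes no yes

Derivation:
Step 0: SEND seq=1000 -> in-order
Step 1: SEND seq=0 -> in-order
Step 3: SEND seq=1116 -> out-of-order
Step 4: SEND seq=49 -> in-order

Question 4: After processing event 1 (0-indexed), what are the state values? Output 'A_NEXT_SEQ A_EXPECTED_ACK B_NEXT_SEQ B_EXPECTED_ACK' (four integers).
After event 0: A_seq=1061 A_ack=0 B_seq=0 B_ack=1061
After event 1: A_seq=1061 A_ack=49 B_seq=49 B_ack=1061

1061 49 49 1061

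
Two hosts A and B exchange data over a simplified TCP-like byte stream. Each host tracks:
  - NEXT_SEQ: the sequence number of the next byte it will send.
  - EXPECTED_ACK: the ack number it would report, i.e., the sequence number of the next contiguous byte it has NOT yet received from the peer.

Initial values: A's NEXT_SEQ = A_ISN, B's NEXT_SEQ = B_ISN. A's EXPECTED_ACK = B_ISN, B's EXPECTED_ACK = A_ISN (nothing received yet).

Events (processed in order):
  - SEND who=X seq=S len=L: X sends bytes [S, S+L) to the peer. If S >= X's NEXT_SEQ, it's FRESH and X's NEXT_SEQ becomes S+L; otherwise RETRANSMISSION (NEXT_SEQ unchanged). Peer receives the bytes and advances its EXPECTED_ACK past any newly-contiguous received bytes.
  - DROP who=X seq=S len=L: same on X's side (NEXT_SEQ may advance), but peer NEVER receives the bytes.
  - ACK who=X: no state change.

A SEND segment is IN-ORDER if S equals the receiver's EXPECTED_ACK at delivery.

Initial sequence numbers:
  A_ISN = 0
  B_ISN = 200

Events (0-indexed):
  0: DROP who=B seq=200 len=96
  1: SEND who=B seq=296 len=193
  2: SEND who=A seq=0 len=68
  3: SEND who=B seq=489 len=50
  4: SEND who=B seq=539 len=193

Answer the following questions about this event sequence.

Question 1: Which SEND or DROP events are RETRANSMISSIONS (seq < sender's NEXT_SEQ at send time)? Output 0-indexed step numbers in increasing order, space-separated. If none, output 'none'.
Answer: none

Derivation:
Step 0: DROP seq=200 -> fresh
Step 1: SEND seq=296 -> fresh
Step 2: SEND seq=0 -> fresh
Step 3: SEND seq=489 -> fresh
Step 4: SEND seq=539 -> fresh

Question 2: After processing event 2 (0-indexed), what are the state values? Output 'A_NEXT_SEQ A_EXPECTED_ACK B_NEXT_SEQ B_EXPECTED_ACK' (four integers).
After event 0: A_seq=0 A_ack=200 B_seq=296 B_ack=0
After event 1: A_seq=0 A_ack=200 B_seq=489 B_ack=0
After event 2: A_seq=68 A_ack=200 B_seq=489 B_ack=68

68 200 489 68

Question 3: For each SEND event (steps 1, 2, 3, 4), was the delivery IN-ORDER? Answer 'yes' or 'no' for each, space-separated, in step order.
Answer: no yes no no

Derivation:
Step 1: SEND seq=296 -> out-of-order
Step 2: SEND seq=0 -> in-order
Step 3: SEND seq=489 -> out-of-order
Step 4: SEND seq=539 -> out-of-order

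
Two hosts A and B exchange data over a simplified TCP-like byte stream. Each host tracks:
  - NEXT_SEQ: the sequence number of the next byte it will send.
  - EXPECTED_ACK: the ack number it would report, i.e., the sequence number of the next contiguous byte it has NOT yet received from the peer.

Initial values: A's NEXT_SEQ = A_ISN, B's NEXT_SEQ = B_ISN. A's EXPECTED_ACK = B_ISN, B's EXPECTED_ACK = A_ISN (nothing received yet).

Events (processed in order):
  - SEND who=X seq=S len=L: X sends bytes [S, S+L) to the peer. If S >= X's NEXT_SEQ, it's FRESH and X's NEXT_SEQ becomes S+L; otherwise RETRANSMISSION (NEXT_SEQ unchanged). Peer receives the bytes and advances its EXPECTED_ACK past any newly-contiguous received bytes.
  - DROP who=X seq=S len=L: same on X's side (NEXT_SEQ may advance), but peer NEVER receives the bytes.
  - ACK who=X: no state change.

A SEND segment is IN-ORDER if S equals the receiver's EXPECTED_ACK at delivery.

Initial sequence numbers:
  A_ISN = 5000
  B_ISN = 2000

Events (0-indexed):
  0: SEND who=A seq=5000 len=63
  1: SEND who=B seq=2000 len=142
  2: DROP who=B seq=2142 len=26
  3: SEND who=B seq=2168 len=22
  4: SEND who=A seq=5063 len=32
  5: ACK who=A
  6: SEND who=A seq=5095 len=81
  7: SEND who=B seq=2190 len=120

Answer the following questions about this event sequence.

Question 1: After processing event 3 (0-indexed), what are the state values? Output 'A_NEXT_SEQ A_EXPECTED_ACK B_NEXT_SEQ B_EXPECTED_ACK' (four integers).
After event 0: A_seq=5063 A_ack=2000 B_seq=2000 B_ack=5063
After event 1: A_seq=5063 A_ack=2142 B_seq=2142 B_ack=5063
After event 2: A_seq=5063 A_ack=2142 B_seq=2168 B_ack=5063
After event 3: A_seq=5063 A_ack=2142 B_seq=2190 B_ack=5063

5063 2142 2190 5063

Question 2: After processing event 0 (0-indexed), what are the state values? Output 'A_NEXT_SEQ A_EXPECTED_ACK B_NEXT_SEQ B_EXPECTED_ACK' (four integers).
After event 0: A_seq=5063 A_ack=2000 B_seq=2000 B_ack=5063

5063 2000 2000 5063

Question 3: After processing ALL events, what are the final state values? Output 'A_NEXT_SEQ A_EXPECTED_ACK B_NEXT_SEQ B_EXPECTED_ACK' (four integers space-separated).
After event 0: A_seq=5063 A_ack=2000 B_seq=2000 B_ack=5063
After event 1: A_seq=5063 A_ack=2142 B_seq=2142 B_ack=5063
After event 2: A_seq=5063 A_ack=2142 B_seq=2168 B_ack=5063
After event 3: A_seq=5063 A_ack=2142 B_seq=2190 B_ack=5063
After event 4: A_seq=5095 A_ack=2142 B_seq=2190 B_ack=5095
After event 5: A_seq=5095 A_ack=2142 B_seq=2190 B_ack=5095
After event 6: A_seq=5176 A_ack=2142 B_seq=2190 B_ack=5176
After event 7: A_seq=5176 A_ack=2142 B_seq=2310 B_ack=5176

Answer: 5176 2142 2310 5176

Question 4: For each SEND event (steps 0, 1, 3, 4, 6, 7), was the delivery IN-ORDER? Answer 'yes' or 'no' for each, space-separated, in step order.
Answer: yes yes no yes yes no

Derivation:
Step 0: SEND seq=5000 -> in-order
Step 1: SEND seq=2000 -> in-order
Step 3: SEND seq=2168 -> out-of-order
Step 4: SEND seq=5063 -> in-order
Step 6: SEND seq=5095 -> in-order
Step 7: SEND seq=2190 -> out-of-order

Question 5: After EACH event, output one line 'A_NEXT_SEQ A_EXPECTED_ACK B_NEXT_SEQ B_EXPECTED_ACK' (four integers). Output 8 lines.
5063 2000 2000 5063
5063 2142 2142 5063
5063 2142 2168 5063
5063 2142 2190 5063
5095 2142 2190 5095
5095 2142 2190 5095
5176 2142 2190 5176
5176 2142 2310 5176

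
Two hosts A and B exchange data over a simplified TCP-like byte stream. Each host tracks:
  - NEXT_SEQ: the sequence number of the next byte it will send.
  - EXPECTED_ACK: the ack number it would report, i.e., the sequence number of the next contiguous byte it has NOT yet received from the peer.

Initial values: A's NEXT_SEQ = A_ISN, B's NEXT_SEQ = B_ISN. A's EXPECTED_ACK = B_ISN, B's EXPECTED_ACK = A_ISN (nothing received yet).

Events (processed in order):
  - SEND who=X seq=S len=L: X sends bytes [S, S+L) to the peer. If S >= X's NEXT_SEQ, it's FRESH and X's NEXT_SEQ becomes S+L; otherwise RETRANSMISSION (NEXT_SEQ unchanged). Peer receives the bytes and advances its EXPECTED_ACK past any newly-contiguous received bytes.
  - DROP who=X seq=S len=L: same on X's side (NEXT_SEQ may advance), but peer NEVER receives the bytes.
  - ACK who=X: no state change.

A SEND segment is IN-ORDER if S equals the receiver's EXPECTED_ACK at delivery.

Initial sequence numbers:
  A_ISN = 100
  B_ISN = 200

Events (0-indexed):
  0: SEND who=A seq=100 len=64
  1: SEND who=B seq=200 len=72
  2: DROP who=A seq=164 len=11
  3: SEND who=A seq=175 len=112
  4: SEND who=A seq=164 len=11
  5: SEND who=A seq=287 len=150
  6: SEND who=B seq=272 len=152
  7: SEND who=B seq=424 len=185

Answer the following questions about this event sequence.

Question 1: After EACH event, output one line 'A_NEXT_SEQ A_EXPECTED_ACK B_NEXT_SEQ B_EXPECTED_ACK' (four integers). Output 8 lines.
164 200 200 164
164 272 272 164
175 272 272 164
287 272 272 164
287 272 272 287
437 272 272 437
437 424 424 437
437 609 609 437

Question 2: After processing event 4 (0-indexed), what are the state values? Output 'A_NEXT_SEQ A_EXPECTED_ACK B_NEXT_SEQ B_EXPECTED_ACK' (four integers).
After event 0: A_seq=164 A_ack=200 B_seq=200 B_ack=164
After event 1: A_seq=164 A_ack=272 B_seq=272 B_ack=164
After event 2: A_seq=175 A_ack=272 B_seq=272 B_ack=164
After event 3: A_seq=287 A_ack=272 B_seq=272 B_ack=164
After event 4: A_seq=287 A_ack=272 B_seq=272 B_ack=287

287 272 272 287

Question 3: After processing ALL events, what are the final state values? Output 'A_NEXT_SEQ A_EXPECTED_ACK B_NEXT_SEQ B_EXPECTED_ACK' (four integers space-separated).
After event 0: A_seq=164 A_ack=200 B_seq=200 B_ack=164
After event 1: A_seq=164 A_ack=272 B_seq=272 B_ack=164
After event 2: A_seq=175 A_ack=272 B_seq=272 B_ack=164
After event 3: A_seq=287 A_ack=272 B_seq=272 B_ack=164
After event 4: A_seq=287 A_ack=272 B_seq=272 B_ack=287
After event 5: A_seq=437 A_ack=272 B_seq=272 B_ack=437
After event 6: A_seq=437 A_ack=424 B_seq=424 B_ack=437
After event 7: A_seq=437 A_ack=609 B_seq=609 B_ack=437

Answer: 437 609 609 437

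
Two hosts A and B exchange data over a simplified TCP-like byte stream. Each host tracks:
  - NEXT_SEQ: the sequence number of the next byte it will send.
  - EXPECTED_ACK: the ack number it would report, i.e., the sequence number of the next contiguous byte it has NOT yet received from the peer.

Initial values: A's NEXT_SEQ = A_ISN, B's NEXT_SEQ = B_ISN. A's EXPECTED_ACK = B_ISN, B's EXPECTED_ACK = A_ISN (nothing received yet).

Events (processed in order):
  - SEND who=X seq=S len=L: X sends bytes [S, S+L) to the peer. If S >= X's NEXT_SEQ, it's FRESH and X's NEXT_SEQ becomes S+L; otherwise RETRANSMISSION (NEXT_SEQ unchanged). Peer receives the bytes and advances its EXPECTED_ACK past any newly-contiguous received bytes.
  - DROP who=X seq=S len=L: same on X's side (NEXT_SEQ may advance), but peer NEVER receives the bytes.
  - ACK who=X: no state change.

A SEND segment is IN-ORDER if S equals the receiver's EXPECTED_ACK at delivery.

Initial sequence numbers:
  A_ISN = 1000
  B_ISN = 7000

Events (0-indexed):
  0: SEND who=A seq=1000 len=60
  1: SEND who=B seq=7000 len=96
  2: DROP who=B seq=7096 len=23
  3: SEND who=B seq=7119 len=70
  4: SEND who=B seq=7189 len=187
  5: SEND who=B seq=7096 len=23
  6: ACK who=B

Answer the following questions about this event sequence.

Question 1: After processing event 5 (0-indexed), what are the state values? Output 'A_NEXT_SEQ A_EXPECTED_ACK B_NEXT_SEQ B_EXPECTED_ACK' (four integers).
After event 0: A_seq=1060 A_ack=7000 B_seq=7000 B_ack=1060
After event 1: A_seq=1060 A_ack=7096 B_seq=7096 B_ack=1060
After event 2: A_seq=1060 A_ack=7096 B_seq=7119 B_ack=1060
After event 3: A_seq=1060 A_ack=7096 B_seq=7189 B_ack=1060
After event 4: A_seq=1060 A_ack=7096 B_seq=7376 B_ack=1060
After event 5: A_seq=1060 A_ack=7376 B_seq=7376 B_ack=1060

1060 7376 7376 1060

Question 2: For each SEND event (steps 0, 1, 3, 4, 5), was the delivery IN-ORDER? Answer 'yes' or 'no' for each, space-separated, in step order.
Step 0: SEND seq=1000 -> in-order
Step 1: SEND seq=7000 -> in-order
Step 3: SEND seq=7119 -> out-of-order
Step 4: SEND seq=7189 -> out-of-order
Step 5: SEND seq=7096 -> in-order

Answer: yes yes no no yes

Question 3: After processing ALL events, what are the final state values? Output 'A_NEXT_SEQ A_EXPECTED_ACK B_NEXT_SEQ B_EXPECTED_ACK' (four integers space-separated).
After event 0: A_seq=1060 A_ack=7000 B_seq=7000 B_ack=1060
After event 1: A_seq=1060 A_ack=7096 B_seq=7096 B_ack=1060
After event 2: A_seq=1060 A_ack=7096 B_seq=7119 B_ack=1060
After event 3: A_seq=1060 A_ack=7096 B_seq=7189 B_ack=1060
After event 4: A_seq=1060 A_ack=7096 B_seq=7376 B_ack=1060
After event 5: A_seq=1060 A_ack=7376 B_seq=7376 B_ack=1060
After event 6: A_seq=1060 A_ack=7376 B_seq=7376 B_ack=1060

Answer: 1060 7376 7376 1060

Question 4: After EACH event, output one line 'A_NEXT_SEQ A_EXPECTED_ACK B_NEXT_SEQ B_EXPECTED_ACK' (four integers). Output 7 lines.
1060 7000 7000 1060
1060 7096 7096 1060
1060 7096 7119 1060
1060 7096 7189 1060
1060 7096 7376 1060
1060 7376 7376 1060
1060 7376 7376 1060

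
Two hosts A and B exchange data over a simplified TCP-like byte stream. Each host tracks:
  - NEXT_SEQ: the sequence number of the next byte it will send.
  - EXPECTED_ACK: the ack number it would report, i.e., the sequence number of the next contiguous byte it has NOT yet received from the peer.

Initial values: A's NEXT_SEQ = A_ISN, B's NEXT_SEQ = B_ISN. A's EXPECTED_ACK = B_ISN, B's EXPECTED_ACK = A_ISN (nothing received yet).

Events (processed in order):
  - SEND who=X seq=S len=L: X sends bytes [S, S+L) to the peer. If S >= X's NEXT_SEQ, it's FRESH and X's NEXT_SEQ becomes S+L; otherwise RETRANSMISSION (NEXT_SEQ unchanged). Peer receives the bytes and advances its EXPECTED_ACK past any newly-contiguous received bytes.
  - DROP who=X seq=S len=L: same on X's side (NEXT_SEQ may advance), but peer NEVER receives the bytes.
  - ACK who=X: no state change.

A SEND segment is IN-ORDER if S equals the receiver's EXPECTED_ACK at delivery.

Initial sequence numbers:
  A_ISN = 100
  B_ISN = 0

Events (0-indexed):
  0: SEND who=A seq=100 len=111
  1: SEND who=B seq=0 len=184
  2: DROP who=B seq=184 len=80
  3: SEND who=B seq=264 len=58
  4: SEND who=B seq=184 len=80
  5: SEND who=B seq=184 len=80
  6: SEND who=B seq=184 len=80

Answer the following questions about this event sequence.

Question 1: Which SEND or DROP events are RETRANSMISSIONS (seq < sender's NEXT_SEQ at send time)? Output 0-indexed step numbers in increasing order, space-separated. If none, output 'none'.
Answer: 4 5 6

Derivation:
Step 0: SEND seq=100 -> fresh
Step 1: SEND seq=0 -> fresh
Step 2: DROP seq=184 -> fresh
Step 3: SEND seq=264 -> fresh
Step 4: SEND seq=184 -> retransmit
Step 5: SEND seq=184 -> retransmit
Step 6: SEND seq=184 -> retransmit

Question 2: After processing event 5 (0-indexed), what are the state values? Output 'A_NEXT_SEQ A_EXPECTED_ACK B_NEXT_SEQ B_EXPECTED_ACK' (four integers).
After event 0: A_seq=211 A_ack=0 B_seq=0 B_ack=211
After event 1: A_seq=211 A_ack=184 B_seq=184 B_ack=211
After event 2: A_seq=211 A_ack=184 B_seq=264 B_ack=211
After event 3: A_seq=211 A_ack=184 B_seq=322 B_ack=211
After event 4: A_seq=211 A_ack=322 B_seq=322 B_ack=211
After event 5: A_seq=211 A_ack=322 B_seq=322 B_ack=211

211 322 322 211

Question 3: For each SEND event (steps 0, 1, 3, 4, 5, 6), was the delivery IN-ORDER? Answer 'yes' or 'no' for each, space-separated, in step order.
Answer: yes yes no yes no no

Derivation:
Step 0: SEND seq=100 -> in-order
Step 1: SEND seq=0 -> in-order
Step 3: SEND seq=264 -> out-of-order
Step 4: SEND seq=184 -> in-order
Step 5: SEND seq=184 -> out-of-order
Step 6: SEND seq=184 -> out-of-order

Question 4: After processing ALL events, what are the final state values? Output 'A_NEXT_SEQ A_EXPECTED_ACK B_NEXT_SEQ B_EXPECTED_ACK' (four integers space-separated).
Answer: 211 322 322 211

Derivation:
After event 0: A_seq=211 A_ack=0 B_seq=0 B_ack=211
After event 1: A_seq=211 A_ack=184 B_seq=184 B_ack=211
After event 2: A_seq=211 A_ack=184 B_seq=264 B_ack=211
After event 3: A_seq=211 A_ack=184 B_seq=322 B_ack=211
After event 4: A_seq=211 A_ack=322 B_seq=322 B_ack=211
After event 5: A_seq=211 A_ack=322 B_seq=322 B_ack=211
After event 6: A_seq=211 A_ack=322 B_seq=322 B_ack=211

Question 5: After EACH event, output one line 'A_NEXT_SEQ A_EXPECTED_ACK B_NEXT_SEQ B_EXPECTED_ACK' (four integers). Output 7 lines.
211 0 0 211
211 184 184 211
211 184 264 211
211 184 322 211
211 322 322 211
211 322 322 211
211 322 322 211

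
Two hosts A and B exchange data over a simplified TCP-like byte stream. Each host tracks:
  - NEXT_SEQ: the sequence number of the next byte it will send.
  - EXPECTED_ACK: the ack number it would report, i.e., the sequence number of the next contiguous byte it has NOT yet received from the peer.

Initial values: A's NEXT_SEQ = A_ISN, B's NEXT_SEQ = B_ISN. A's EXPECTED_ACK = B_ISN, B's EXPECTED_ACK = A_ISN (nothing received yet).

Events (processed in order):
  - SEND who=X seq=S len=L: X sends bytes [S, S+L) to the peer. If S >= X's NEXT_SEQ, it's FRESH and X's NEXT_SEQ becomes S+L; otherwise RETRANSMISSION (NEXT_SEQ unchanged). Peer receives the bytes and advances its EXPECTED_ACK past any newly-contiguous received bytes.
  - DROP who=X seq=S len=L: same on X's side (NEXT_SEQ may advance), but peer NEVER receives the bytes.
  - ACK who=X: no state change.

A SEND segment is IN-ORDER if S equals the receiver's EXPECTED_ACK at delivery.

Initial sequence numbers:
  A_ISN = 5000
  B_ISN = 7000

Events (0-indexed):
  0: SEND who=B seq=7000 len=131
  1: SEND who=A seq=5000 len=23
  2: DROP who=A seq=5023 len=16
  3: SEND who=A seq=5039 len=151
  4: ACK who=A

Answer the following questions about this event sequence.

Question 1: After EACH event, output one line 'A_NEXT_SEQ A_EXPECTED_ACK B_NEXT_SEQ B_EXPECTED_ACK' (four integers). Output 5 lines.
5000 7131 7131 5000
5023 7131 7131 5023
5039 7131 7131 5023
5190 7131 7131 5023
5190 7131 7131 5023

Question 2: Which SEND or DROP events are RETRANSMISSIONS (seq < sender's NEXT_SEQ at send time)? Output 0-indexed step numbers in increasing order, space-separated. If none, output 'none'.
Step 0: SEND seq=7000 -> fresh
Step 1: SEND seq=5000 -> fresh
Step 2: DROP seq=5023 -> fresh
Step 3: SEND seq=5039 -> fresh

Answer: none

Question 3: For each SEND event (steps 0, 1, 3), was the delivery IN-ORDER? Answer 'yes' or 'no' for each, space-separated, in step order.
Step 0: SEND seq=7000 -> in-order
Step 1: SEND seq=5000 -> in-order
Step 3: SEND seq=5039 -> out-of-order

Answer: yes yes no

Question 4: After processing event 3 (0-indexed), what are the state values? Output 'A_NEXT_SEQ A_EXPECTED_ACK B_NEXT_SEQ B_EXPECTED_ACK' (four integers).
After event 0: A_seq=5000 A_ack=7131 B_seq=7131 B_ack=5000
After event 1: A_seq=5023 A_ack=7131 B_seq=7131 B_ack=5023
After event 2: A_seq=5039 A_ack=7131 B_seq=7131 B_ack=5023
After event 3: A_seq=5190 A_ack=7131 B_seq=7131 B_ack=5023

5190 7131 7131 5023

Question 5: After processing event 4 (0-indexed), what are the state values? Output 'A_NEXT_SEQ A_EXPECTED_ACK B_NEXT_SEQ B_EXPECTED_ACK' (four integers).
After event 0: A_seq=5000 A_ack=7131 B_seq=7131 B_ack=5000
After event 1: A_seq=5023 A_ack=7131 B_seq=7131 B_ack=5023
After event 2: A_seq=5039 A_ack=7131 B_seq=7131 B_ack=5023
After event 3: A_seq=5190 A_ack=7131 B_seq=7131 B_ack=5023
After event 4: A_seq=5190 A_ack=7131 B_seq=7131 B_ack=5023

5190 7131 7131 5023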